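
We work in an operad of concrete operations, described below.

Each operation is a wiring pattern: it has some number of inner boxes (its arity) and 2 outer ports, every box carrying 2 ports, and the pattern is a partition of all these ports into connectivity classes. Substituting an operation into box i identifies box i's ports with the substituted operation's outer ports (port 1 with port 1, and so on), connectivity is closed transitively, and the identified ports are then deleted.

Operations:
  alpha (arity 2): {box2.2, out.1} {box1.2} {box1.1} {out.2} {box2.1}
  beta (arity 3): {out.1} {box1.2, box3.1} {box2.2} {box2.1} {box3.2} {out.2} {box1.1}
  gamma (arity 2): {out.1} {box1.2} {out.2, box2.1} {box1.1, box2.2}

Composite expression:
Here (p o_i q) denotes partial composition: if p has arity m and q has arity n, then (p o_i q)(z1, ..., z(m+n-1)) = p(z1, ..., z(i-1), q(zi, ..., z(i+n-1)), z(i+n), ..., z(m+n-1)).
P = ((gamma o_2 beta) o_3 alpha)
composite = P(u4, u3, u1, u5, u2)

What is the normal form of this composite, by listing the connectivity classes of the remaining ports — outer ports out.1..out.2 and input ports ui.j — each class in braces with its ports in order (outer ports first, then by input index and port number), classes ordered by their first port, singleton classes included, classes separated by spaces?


After gluing at gamma, chains via deleted ports link the u-ports.
composing alpha on (u1, u5), with out.j its own outer ports: {out.1, u5.2} {out.2} {u1.1} {u1.2} {u5.1}
composing beta on (u3, u1, u5, u2), with out.j its own outer ports: {out.1} {out.2} {u1.1} {u1.2} {u2.1, u3.2} {u2.2} {u3.1} {u5.1} {u5.2}
composing gamma on (u4, u3, u1, u5, u2), with out.j its own outer ports: {out.1} {out.2} {u1.1} {u1.2} {u2.1, u3.2} {u2.2} {u3.1} {u4.1} {u4.2} {u5.1} {u5.2}

{out.1} {out.2} {u1.1} {u1.2} {u2.1, u3.2} {u2.2} {u3.1} {u4.1} {u4.2} {u5.1} {u5.2}


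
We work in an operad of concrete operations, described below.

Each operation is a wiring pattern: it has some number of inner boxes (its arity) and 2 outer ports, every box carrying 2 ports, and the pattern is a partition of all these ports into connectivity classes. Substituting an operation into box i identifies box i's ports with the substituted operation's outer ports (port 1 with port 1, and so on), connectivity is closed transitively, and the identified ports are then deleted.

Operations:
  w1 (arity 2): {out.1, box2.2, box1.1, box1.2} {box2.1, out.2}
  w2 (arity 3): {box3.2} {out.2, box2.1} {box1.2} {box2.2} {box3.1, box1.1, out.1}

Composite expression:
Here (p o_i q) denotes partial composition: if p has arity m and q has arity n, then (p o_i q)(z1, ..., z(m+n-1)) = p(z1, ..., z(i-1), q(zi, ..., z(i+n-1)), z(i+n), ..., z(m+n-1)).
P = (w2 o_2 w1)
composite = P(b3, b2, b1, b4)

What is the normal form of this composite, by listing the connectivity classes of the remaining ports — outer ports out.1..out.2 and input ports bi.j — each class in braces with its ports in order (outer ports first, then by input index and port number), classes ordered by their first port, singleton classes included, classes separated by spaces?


{out.1, b3.1, b4.1} {out.2, b1.2, b2.1, b2.2} {b1.1} {b3.2} {b4.2}


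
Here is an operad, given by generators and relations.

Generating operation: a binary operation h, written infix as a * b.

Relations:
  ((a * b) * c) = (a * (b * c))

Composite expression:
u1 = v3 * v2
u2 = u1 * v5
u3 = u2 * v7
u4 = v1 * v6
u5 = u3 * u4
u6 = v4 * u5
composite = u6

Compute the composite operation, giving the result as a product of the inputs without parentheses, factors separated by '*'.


v4 * v3 * v2 * v5 * v7 * v1 * v6

Every regrouping of h is equal, so read the v-inputs in written order.
(v3 * v2) unparenthesizes to v3 * v2
((v3 * v2) * v5) unparenthesizes to v3 * v2 * v5
(((v3 * v2) * v5) * v7) unparenthesizes to v3 * v2 * v5 * v7
(v1 * v6) unparenthesizes to v1 * v6
((((v3 * v2) * v5) * v7) * (v1 * v6)) unparenthesizes to v3 * v2 * v5 * v7 * v1 * v6
(v4 * ((((v3 * v2) * v5) * v7) * (v1 * v6))) unparenthesizes to v4 * v3 * v2 * v5 * v7 * v1 * v6


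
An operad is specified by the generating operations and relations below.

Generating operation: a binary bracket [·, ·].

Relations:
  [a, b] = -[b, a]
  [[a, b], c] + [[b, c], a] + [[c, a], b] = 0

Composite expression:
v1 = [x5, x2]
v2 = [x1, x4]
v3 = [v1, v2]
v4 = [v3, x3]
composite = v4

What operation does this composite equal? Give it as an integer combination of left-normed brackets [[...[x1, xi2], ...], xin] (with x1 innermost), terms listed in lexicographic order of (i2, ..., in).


Skip Jacobi rewriting: expand, keep x1-initial words, read off terms.
Composite bracket: [[[x5, x2], [x1, x4]], x3]
The bracket unfolds into 16 signed words via [a, b] = ab - ba (2^4 = 16).
Keep just the words that open with x1:
  x1x4x2x5x3 (sign +1) contributes +[[[[x1, x4], x2], x5], x3]
  x1x4x5x2x3 (sign -1) contributes -[[[[x1, x4], x5], x2], x3]

[[[[x1, x4], x2], x5], x3] - [[[[x1, x4], x5], x2], x3]


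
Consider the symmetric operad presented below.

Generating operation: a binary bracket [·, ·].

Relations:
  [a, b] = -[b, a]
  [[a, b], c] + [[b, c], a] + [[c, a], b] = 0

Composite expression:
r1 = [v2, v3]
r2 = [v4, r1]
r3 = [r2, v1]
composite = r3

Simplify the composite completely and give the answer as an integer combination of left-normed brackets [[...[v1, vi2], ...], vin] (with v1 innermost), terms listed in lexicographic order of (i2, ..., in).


[[[v1, v2], v3], v4] - [[[v1, v3], v2], v4] - [[[v1, v4], v2], v3] + [[[v1, v4], v3], v2]

Expand each bracket as ab - ba; the v1-initial words give the coefficients.
Composite bracket: [[v4, [v2, v3]], v1]
Expanding via [a, b] = ab - ba: 8 signed words (2^3 = 8).
Collect the words opening with v1:
  the word v1v2v3v4 carries sign +1 and contributes +[[[v1, v2], v3], v4]
  the word v1v3v2v4 carries sign -1 and contributes -[[[v1, v3], v2], v4]
  the word v1v4v2v3 carries sign -1 and contributes -[[[v1, v4], v2], v3]
  the word v1v4v3v2 carries sign +1 and contributes +[[[v1, v4], v3], v2]


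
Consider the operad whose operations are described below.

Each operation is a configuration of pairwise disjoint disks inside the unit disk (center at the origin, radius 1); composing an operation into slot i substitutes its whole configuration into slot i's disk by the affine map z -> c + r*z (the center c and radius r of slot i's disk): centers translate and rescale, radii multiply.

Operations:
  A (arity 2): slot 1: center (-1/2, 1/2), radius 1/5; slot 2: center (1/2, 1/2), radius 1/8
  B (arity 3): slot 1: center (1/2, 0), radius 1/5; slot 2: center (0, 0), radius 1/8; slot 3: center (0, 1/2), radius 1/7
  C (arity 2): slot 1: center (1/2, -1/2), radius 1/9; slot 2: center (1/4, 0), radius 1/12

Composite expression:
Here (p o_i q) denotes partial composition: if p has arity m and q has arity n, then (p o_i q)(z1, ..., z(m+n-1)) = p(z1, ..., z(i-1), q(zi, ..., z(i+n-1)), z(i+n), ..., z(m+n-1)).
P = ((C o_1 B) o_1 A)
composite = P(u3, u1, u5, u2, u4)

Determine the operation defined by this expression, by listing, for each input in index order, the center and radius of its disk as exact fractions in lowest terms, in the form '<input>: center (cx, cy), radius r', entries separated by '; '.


u1: center (17/30, -22/45), radius 1/360; u2: center (1/2, -4/9), radius 1/63; u3: center (49/90, -22/45), radius 1/225; u4: center (1/4, 0), radius 1/12; u5: center (1/2, -1/2), radius 1/72


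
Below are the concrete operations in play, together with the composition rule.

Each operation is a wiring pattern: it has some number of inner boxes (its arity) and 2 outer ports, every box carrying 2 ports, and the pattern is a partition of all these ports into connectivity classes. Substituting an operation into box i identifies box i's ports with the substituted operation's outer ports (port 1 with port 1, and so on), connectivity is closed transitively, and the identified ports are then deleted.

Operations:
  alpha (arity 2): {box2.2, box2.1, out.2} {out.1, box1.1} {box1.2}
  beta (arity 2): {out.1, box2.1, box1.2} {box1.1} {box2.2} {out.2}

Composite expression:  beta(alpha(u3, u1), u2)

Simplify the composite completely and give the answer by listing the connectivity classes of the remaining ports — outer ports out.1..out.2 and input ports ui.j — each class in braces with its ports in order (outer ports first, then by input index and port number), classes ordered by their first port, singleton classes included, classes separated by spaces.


Reachability decides: close wires over beta-identified ports.
stage alpha: inputs (u3, u1), connectivity {out.1, u3.1} {out.2, u1.1, u1.2} {u3.2}, out.j its boundary
stage beta: inputs (u3, u1, u2), connectivity {out.1, u1.1, u1.2, u2.1} {out.2} {u2.2} {u3.1} {u3.2}, out.j its boundary

{out.1, u1.1, u1.2, u2.1} {out.2} {u2.2} {u3.1} {u3.2}


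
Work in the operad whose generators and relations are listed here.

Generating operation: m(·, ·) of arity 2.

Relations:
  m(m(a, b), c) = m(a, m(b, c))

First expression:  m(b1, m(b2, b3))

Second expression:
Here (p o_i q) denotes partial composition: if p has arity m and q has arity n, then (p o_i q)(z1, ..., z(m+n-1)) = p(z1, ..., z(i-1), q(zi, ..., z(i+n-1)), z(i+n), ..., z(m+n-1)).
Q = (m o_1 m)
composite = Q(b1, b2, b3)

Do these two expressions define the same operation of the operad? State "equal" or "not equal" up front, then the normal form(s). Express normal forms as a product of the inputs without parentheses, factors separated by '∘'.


The first composite normalizes to b1 ∘ b2 ∘ b3
The second composite normalizes to b1 ∘ b2 ∘ b3
One common form — equal.

equal; the common form is b1 ∘ b2 ∘ b3


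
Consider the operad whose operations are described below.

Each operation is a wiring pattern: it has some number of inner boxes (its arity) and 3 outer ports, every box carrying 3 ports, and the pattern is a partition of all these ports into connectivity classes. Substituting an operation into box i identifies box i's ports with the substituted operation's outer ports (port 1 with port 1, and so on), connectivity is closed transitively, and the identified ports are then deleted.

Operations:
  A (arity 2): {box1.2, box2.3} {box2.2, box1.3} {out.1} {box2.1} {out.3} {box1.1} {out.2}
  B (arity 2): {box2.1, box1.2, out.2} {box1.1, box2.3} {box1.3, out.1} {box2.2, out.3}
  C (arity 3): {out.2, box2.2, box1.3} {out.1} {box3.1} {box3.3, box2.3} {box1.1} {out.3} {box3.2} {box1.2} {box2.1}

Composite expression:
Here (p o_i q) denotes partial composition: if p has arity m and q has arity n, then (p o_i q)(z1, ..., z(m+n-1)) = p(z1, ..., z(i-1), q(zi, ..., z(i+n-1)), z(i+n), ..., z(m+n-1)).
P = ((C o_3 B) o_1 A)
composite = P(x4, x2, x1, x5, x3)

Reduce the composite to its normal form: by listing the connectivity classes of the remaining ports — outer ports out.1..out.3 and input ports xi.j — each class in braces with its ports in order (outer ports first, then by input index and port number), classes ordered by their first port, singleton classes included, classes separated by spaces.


{out.1} {out.2, x1.2} {out.3} {x1.1} {x1.3, x3.2} {x2.1} {x2.2, x4.3} {x2.3, x4.2} {x3.1, x5.2} {x3.3, x5.1} {x4.1} {x5.3}

Reachability decides: close wires over C-identified ports.
the subtree at A composes to {out.1} {out.2} {out.3} {x2.1} {x2.2, x4.3} {x2.3, x4.2} {x4.1} on (x4, x2); out.j = own outer ports
the subtree at B composes to {out.1, x5.3} {out.2, x3.1, x5.2} {out.3, x3.2} {x3.3, x5.1} on (x5, x3); out.j = own outer ports
the subtree at C composes to {out.1} {out.2, x1.2} {out.3} {x1.1} {x1.3, x3.2} {x2.1} {x2.2, x4.3} {x2.3, x4.2} {x3.1, x5.2} {x3.3, x5.1} {x4.1} {x5.3} on (x4, x2, x1, x5, x3); out.j = own outer ports


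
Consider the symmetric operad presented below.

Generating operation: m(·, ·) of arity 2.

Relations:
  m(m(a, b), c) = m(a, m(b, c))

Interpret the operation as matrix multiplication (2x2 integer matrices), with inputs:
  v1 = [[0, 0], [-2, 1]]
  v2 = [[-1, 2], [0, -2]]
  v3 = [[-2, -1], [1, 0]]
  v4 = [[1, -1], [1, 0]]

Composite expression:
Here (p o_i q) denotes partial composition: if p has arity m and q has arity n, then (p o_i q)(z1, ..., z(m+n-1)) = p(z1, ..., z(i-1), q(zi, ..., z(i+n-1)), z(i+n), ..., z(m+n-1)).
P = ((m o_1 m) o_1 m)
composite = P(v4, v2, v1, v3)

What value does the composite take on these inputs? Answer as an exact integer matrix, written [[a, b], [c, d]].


[[20, 8], [10, 4]]


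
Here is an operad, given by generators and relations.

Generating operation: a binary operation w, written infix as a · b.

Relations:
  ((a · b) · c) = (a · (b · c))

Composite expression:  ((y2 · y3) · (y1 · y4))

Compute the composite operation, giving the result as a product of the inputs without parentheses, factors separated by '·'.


y2 · y3 · y1 · y4

All parenthesizations of w agree; list the y-inputs left to right.
(y2 · y3) spells out as y2 · y3
(y1 · y4) spells out as y1 · y4
((y2 · y3) · (y1 · y4)) spells out as y2 · y3 · y1 · y4


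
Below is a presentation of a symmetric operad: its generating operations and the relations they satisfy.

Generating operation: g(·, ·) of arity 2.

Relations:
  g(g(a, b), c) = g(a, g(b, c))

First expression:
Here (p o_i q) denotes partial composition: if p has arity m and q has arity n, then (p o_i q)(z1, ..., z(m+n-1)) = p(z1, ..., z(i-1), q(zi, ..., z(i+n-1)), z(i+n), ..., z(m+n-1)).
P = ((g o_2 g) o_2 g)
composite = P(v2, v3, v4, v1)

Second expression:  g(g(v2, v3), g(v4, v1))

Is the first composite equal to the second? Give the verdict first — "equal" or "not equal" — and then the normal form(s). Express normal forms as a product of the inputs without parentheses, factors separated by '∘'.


Reducing the first expression gives v2 ∘ v3 ∘ v4 ∘ v1
Reducing the second expression gives v2 ∘ v3 ∘ v4 ∘ v1
The normal forms match — equal.

equal; the common form is v2 ∘ v3 ∘ v4 ∘ v1


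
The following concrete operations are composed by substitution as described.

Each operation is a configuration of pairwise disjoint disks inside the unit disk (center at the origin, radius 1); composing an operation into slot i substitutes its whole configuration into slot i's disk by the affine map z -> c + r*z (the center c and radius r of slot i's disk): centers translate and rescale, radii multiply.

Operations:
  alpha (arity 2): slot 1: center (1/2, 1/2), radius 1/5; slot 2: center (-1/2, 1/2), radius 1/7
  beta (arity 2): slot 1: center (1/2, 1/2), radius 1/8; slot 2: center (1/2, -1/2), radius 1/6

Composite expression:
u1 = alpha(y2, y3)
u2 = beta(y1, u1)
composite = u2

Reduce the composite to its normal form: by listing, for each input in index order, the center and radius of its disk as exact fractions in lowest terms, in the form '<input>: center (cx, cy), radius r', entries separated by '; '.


y1: center (1/2, 1/2), radius 1/8; y2: center (7/12, -5/12), radius 1/30; y3: center (5/12, -5/12), radius 1/42

Each y-disk chains the slot maps above it in beta; radii multiply.
tracing y1 down its 1-map path: center (1/2, 1/2), radius 1/8
tracing y2 down its 2-map path: center (7/12, -5/12), radius 1/30
tracing y3 down its 2-map path: center (5/12, -5/12), radius 1/42


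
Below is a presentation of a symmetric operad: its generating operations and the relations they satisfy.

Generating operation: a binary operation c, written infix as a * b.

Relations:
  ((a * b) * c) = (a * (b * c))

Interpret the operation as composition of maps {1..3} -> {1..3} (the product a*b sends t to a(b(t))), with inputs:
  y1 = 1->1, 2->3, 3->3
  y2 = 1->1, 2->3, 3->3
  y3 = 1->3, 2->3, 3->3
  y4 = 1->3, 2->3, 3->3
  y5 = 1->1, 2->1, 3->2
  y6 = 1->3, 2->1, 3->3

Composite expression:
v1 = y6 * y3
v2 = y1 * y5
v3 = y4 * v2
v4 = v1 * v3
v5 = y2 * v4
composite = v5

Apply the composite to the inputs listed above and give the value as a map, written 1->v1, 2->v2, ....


(y6 * y3) = 1->3, 2->3, 3->3
(y1 * y5) = 1->1, 2->1, 3->3
(y4 * (y1 * y5)) = 1->3, 2->3, 3->3
((y6 * y3) * (y4 * (y1 * y5))) = 1->3, 2->3, 3->3
(y2 * ((y6 * y3) * (y4 * (y1 * y5)))) = 1->3, 2->3, 3->3

1->3, 2->3, 3->3


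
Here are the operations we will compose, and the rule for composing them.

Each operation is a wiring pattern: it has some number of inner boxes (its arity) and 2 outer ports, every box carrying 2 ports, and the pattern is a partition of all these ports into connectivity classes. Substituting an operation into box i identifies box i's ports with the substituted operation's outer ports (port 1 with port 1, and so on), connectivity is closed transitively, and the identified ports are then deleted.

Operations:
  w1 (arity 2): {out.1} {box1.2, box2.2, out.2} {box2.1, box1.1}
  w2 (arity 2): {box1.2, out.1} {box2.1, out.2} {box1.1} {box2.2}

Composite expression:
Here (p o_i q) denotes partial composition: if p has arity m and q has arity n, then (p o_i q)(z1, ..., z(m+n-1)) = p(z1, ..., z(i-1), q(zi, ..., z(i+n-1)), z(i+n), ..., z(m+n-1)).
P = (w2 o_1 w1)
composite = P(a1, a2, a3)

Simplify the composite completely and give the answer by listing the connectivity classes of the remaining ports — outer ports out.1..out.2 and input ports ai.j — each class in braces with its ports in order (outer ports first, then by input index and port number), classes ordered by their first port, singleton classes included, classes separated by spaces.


{out.1, a1.2, a2.2} {out.2, a3.1} {a1.1, a2.1} {a3.2}

Reachability decides: close wires over w2-identified ports.
after w1, the pattern on (a1, a2) reads {out.1} {out.2, a1.2, a2.2} {a1.1, a2.1} (out.j = its outer ports)
after w2, the pattern on (a1, a2, a3) reads {out.1, a1.2, a2.2} {out.2, a3.1} {a1.1, a2.1} {a3.2} (out.j = its outer ports)


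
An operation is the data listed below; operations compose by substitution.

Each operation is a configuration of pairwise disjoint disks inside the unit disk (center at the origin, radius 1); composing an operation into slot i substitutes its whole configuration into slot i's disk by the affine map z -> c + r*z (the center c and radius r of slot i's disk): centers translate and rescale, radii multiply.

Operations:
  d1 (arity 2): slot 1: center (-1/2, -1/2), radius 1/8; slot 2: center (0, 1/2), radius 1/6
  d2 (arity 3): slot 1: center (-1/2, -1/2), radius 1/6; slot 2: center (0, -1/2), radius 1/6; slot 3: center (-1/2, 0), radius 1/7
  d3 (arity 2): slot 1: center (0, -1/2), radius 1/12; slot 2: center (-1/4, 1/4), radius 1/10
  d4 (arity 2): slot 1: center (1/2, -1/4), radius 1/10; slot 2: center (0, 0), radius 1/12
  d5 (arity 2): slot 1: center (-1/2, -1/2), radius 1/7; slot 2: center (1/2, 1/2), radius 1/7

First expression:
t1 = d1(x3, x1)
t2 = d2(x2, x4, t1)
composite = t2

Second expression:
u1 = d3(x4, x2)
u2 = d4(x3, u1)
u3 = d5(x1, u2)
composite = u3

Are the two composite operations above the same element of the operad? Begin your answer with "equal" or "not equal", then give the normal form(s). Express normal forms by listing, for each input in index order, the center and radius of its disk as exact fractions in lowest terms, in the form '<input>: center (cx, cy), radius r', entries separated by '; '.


not equal: they reduce to x1: center (-1/2, 1/14), radius 1/42; x2: center (-1/2, -1/2), radius 1/6; x3: center (-4/7, -1/14), radius 1/56; x4: center (0, -1/2), radius 1/6 and x1: center (-1/2, -1/2), radius 1/7; x2: center (167/336, 169/336), radius 1/840; x3: center (4/7, 13/28), radius 1/70; x4: center (1/2, 83/168), radius 1/1008

The first composite normalizes to x1: center (-1/2, 1/14), radius 1/42; x2: center (-1/2, -1/2), radius 1/6; x3: center (-4/7, -1/14), radius 1/56; x4: center (0, -1/2), radius 1/6
The second composite normalizes to x1: center (-1/2, -1/2), radius 1/7; x2: center (167/336, 169/336), radius 1/840; x3: center (4/7, 13/28), radius 1/70; x4: center (1/2, 83/168), radius 1/1008
The normal forms differ: not equal.


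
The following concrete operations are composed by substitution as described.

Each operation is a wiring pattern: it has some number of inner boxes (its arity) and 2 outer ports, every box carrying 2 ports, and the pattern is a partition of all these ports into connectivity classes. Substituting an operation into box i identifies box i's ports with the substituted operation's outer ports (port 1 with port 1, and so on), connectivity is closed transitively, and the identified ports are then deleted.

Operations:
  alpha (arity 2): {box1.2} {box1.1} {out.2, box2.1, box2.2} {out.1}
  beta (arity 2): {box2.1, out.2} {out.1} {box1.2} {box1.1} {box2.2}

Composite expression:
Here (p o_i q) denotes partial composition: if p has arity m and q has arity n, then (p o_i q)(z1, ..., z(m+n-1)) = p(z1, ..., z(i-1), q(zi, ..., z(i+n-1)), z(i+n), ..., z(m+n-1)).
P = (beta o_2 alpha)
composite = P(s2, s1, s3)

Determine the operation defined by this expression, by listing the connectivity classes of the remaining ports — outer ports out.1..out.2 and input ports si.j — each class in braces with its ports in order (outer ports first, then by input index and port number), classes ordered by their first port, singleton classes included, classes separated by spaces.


Connectivity passes through glued beta-boundaries; trace each wire chain.
after alpha, the pattern on (s1, s3) reads {out.1} {out.2, s3.1, s3.2} {s1.1} {s1.2} (out.j = its outer ports)
after beta, the pattern on (s2, s1, s3) reads {out.1} {out.2} {s1.1} {s1.2} {s2.1} {s2.2} {s3.1, s3.2} (out.j = its outer ports)

{out.1} {out.2} {s1.1} {s1.2} {s2.1} {s2.2} {s3.1, s3.2}


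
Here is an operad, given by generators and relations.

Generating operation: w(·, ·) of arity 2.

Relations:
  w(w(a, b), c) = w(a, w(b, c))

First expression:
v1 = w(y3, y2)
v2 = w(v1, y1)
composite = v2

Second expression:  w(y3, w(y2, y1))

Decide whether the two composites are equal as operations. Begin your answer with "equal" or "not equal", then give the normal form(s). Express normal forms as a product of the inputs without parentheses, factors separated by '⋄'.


equal; the common form is y3 ⋄ y2 ⋄ y1

The first expression, normalized: y3 ⋄ y2 ⋄ y1
The second expression, normalized: y3 ⋄ y2 ⋄ y1
Identical normal forms: equal.


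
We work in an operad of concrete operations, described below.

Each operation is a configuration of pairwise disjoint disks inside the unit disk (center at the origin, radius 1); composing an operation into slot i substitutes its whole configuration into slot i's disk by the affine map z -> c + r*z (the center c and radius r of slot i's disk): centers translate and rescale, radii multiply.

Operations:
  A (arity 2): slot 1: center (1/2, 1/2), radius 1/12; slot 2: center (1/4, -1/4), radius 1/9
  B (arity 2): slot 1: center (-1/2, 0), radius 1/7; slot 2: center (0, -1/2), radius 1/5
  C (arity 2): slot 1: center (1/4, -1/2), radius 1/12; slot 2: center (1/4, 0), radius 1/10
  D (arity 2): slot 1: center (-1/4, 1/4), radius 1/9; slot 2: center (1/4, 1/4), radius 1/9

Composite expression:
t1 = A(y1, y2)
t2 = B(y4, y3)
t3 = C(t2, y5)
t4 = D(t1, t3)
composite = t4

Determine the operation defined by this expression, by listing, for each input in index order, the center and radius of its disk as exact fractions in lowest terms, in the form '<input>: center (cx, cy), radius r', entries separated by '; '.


y1: center (-7/36, 11/36), radius 1/108; y2: center (-2/9, 2/9), radius 1/81; y3: center (5/18, 41/216), radius 1/540; y4: center (59/216, 7/36), radius 1/756; y5: center (5/18, 1/4), radius 1/90

Only the slot chain above each y matters under D; compose those maps.
for y1, the 2-step affine chain lands on center (-7/36, 11/36), radius 1/108
for y2, the 2-step affine chain lands on center (-2/9, 2/9), radius 1/81
for y4, the 3-step affine chain lands on center (59/216, 7/36), radius 1/756
for y3, the 3-step affine chain lands on center (5/18, 41/216), radius 1/540
for y5, the 2-step affine chain lands on center (5/18, 1/4), radius 1/90


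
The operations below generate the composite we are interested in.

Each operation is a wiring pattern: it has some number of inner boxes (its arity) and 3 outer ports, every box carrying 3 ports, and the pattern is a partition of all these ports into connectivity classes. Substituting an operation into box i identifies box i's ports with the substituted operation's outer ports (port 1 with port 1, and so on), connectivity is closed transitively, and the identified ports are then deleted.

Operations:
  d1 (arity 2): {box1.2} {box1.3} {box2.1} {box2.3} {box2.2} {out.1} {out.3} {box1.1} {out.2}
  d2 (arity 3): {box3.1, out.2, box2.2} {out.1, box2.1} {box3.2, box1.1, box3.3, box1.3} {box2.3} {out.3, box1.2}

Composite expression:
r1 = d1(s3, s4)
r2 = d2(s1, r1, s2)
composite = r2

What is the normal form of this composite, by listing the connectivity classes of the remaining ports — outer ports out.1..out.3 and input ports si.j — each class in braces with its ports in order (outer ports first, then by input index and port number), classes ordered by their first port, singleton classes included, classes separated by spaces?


Reachability decides: close wires over d2-identified ports.
the subtree at d1 composes to {out.1} {out.2} {out.3} {s3.1} {s3.2} {s3.3} {s4.1} {s4.2} {s4.3} on (s3, s4); out.j = own outer ports
the subtree at d2 composes to {out.1} {out.2, s2.1} {out.3, s1.2} {s1.1, s1.3, s2.2, s2.3} {s3.1} {s3.2} {s3.3} {s4.1} {s4.2} {s4.3} on (s1, s3, s4, s2); out.j = own outer ports

{out.1} {out.2, s2.1} {out.3, s1.2} {s1.1, s1.3, s2.2, s2.3} {s3.1} {s3.2} {s3.3} {s4.1} {s4.2} {s4.3}


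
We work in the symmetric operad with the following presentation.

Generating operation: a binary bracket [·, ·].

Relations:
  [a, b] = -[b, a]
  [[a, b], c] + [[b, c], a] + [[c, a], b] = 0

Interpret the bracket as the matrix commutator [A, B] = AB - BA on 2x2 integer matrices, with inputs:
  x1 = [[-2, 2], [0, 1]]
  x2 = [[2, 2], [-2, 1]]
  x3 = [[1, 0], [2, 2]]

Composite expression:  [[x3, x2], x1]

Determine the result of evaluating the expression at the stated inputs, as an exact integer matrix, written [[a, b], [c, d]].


[x3, x2] = [[-4, -2], [0, 4]]
[[x3, x2], x1] = [[0, -22], [0, 0]]

[[0, -22], [0, 0]]


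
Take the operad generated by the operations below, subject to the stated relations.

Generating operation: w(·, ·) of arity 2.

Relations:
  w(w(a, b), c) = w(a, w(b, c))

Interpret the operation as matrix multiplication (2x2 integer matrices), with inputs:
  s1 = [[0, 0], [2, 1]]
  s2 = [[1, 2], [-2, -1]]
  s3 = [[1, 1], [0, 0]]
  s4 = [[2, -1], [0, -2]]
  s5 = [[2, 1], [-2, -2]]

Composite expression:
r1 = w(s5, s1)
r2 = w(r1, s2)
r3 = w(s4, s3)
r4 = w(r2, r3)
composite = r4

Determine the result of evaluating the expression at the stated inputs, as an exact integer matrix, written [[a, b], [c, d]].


[[0, 0], [0, 0]]


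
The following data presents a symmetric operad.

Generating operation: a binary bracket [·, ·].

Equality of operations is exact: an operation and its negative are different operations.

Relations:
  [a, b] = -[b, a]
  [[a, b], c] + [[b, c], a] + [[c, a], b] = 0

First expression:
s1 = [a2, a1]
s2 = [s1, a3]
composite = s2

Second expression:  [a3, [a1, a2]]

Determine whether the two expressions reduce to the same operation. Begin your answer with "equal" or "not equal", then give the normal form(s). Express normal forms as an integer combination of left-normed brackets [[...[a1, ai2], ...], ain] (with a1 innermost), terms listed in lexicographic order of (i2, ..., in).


equal — both sides give -[[a1, a2], a3]


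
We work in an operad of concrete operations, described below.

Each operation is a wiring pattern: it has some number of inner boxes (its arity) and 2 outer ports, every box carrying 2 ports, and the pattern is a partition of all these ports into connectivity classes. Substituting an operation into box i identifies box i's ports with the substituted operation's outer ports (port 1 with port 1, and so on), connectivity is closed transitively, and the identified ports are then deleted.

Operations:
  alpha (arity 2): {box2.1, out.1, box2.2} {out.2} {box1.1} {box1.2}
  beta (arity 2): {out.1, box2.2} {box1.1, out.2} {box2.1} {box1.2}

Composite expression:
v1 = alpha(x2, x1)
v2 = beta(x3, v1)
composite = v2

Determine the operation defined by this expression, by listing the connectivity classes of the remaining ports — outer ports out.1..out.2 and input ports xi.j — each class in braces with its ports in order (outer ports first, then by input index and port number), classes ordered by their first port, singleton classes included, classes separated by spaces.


{out.1} {out.2, x3.1} {x1.1, x1.2} {x2.1} {x2.2} {x3.2}

Treat the ports identified at beta as solder joints: merge, then drop.
composing alpha on (x2, x1), with out.j its own outer ports: {out.1, x1.1, x1.2} {out.2} {x2.1} {x2.2}
composing beta on (x3, x2, x1), with out.j its own outer ports: {out.1} {out.2, x3.1} {x1.1, x1.2} {x2.1} {x2.2} {x3.2}


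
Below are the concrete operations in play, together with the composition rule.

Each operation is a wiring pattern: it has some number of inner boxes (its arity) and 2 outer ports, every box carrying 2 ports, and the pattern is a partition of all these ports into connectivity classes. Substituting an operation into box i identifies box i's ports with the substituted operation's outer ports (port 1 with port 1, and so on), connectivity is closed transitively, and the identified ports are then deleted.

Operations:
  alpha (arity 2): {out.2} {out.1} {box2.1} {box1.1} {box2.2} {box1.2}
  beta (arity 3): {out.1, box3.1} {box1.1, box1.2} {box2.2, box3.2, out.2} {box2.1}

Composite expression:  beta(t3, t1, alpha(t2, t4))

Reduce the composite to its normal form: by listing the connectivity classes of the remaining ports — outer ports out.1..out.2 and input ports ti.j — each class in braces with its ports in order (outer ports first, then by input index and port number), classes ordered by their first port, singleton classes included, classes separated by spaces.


{out.1} {out.2, t1.2} {t1.1} {t2.1} {t2.2} {t3.1, t3.2} {t4.1} {t4.2}

Reachability decides: close wires over beta-identified ports.
the subtree at alpha composes to {out.1} {out.2} {t2.1} {t2.2} {t4.1} {t4.2} on (t2, t4); out.j = own outer ports
the subtree at beta composes to {out.1} {out.2, t1.2} {t1.1} {t2.1} {t2.2} {t3.1, t3.2} {t4.1} {t4.2} on (t3, t1, t2, t4); out.j = own outer ports


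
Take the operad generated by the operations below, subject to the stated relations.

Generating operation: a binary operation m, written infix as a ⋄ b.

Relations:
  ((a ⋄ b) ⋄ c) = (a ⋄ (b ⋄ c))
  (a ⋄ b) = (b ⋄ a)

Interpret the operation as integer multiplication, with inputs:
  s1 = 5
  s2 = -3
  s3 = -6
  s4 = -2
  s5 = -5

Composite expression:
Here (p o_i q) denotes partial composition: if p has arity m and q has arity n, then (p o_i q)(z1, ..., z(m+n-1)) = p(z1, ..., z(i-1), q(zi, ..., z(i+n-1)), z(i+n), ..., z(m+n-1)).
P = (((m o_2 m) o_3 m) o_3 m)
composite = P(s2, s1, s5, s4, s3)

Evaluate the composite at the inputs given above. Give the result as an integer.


900


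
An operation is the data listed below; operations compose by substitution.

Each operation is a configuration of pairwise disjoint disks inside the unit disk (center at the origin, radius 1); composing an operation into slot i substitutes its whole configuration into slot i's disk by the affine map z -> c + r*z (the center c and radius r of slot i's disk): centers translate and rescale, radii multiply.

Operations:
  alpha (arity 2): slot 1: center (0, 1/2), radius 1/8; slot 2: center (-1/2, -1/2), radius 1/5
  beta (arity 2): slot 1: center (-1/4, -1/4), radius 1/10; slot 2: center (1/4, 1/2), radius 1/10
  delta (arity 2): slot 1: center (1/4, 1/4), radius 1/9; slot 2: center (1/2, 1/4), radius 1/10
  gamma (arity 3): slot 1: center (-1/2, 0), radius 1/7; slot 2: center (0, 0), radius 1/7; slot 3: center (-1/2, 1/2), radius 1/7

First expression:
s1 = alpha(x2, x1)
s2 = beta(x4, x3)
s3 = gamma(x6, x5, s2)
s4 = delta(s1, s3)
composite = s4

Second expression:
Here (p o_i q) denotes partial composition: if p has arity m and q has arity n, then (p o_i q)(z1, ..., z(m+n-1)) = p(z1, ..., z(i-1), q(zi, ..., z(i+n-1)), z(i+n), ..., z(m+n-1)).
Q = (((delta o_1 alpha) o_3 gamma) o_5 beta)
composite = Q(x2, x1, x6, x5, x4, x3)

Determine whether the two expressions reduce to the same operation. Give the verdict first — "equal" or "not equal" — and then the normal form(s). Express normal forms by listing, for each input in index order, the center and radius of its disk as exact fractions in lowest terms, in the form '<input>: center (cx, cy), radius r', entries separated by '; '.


equal; both compose to x1: center (7/36, 7/36), radius 1/45; x2: center (1/4, 11/36), radius 1/72; x3: center (127/280, 43/140), radius 1/700; x4: center (25/56, 83/280), radius 1/700; x5: center (1/2, 1/4), radius 1/70; x6: center (9/20, 1/4), radius 1/70

The first expression, normalized: x1: center (7/36, 7/36), radius 1/45; x2: center (1/4, 11/36), radius 1/72; x3: center (127/280, 43/140), radius 1/700; x4: center (25/56, 83/280), radius 1/700; x5: center (1/2, 1/4), radius 1/70; x6: center (9/20, 1/4), radius 1/70
The second expression, normalized: x1: center (7/36, 7/36), radius 1/45; x2: center (1/4, 11/36), radius 1/72; x3: center (127/280, 43/140), radius 1/700; x4: center (25/56, 83/280), radius 1/700; x5: center (1/2, 1/4), radius 1/70; x6: center (9/20, 1/4), radius 1/70
The normal forms match — equal.


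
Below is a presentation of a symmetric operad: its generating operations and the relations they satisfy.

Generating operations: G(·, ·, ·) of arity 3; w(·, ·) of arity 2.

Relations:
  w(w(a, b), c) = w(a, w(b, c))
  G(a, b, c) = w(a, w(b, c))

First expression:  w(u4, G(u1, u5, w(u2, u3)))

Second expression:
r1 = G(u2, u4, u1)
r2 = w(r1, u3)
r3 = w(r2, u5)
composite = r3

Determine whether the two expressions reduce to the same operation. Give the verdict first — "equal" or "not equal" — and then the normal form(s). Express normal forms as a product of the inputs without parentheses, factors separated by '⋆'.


not equal; the first gives u4 ⋆ u1 ⋆ u5 ⋆ u2 ⋆ u3 and the second u2 ⋆ u4 ⋆ u1 ⋆ u3 ⋆ u5


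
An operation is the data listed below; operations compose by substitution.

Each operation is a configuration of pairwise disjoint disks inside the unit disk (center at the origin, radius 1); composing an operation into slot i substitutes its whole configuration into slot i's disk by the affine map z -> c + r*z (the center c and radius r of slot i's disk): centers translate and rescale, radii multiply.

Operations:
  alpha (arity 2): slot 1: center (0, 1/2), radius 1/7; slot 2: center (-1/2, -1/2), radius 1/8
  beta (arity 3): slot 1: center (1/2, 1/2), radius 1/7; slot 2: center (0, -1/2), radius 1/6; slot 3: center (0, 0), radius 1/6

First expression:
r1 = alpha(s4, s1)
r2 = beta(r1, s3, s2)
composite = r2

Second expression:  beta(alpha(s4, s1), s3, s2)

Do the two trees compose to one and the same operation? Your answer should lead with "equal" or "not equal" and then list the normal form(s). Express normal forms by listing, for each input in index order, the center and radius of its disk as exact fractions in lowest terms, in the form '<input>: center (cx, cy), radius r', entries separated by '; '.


equal: each reduces to s1: center (3/7, 3/7), radius 1/56; s2: center (0, 0), radius 1/6; s3: center (0, -1/2), radius 1/6; s4: center (1/2, 4/7), radius 1/49


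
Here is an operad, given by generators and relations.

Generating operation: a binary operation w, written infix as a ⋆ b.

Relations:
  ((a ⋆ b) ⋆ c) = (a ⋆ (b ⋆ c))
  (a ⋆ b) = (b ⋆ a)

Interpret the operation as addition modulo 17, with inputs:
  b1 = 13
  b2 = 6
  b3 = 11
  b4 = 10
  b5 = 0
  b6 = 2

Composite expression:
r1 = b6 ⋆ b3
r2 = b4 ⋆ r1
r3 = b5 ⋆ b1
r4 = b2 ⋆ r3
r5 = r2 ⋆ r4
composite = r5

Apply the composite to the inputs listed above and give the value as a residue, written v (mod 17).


(b6 ⋆ b3) = 13
(b4 ⋆ (b6 ⋆ b3)) = 6
(b5 ⋆ b1) = 13
(b2 ⋆ (b5 ⋆ b1)) = 2
((b4 ⋆ (b6 ⋆ b3)) ⋆ (b2 ⋆ (b5 ⋆ b1))) = 8

8 (mod 17)


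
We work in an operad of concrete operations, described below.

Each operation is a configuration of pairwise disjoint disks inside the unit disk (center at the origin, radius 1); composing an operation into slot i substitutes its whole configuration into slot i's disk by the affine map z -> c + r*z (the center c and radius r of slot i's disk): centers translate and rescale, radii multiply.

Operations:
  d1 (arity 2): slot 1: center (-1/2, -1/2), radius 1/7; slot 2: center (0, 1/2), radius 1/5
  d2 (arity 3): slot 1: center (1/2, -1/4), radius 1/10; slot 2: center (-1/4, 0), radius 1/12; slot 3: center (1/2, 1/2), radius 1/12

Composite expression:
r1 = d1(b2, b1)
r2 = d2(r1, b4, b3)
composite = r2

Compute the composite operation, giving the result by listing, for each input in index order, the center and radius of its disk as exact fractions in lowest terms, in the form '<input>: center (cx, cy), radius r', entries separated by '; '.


b1: center (1/2, -1/5), radius 1/50; b2: center (9/20, -3/10), radius 1/70; b3: center (1/2, 1/2), radius 1/12; b4: center (-1/4, 0), radius 1/12

Only the slot chain above each b matters under d2; compose those maps.
b2: after 2 affine steps, its disk has center (9/20, -3/10), radius 1/70
b1: after 2 affine steps, its disk has center (1/2, -1/5), radius 1/50
b4: after 1 affine step, its disk has center (-1/4, 0), radius 1/12
b3: after 1 affine step, its disk has center (1/2, 1/2), radius 1/12


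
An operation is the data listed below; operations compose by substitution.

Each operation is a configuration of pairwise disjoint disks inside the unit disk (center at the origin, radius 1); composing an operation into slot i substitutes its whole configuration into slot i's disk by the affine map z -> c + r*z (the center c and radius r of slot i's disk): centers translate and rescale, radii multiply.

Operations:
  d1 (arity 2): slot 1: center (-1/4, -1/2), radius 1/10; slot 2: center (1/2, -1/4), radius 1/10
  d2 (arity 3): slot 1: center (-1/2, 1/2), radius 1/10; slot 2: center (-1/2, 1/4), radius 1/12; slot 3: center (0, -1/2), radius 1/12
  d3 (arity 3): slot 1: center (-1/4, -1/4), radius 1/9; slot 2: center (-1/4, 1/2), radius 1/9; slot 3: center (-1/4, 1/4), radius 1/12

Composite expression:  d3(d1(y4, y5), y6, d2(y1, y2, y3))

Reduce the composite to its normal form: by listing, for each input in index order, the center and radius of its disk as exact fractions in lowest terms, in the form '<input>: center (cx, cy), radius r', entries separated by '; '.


Affine substitution under d3: radii multiply and y-centers shift.
for y4, the 2-step affine chain lands on center (-5/18, -11/36), radius 1/90
for y5, the 2-step affine chain lands on center (-7/36, -5/18), radius 1/90
for y6, the 1-step affine chain lands on center (-1/4, 1/2), radius 1/9
for y1, the 2-step affine chain lands on center (-7/24, 7/24), radius 1/120
for y2, the 2-step affine chain lands on center (-7/24, 13/48), radius 1/144
for y3, the 2-step affine chain lands on center (-1/4, 5/24), radius 1/144

y1: center (-7/24, 7/24), radius 1/120; y2: center (-7/24, 13/48), radius 1/144; y3: center (-1/4, 5/24), radius 1/144; y4: center (-5/18, -11/36), radius 1/90; y5: center (-7/36, -5/18), radius 1/90; y6: center (-1/4, 1/2), radius 1/9


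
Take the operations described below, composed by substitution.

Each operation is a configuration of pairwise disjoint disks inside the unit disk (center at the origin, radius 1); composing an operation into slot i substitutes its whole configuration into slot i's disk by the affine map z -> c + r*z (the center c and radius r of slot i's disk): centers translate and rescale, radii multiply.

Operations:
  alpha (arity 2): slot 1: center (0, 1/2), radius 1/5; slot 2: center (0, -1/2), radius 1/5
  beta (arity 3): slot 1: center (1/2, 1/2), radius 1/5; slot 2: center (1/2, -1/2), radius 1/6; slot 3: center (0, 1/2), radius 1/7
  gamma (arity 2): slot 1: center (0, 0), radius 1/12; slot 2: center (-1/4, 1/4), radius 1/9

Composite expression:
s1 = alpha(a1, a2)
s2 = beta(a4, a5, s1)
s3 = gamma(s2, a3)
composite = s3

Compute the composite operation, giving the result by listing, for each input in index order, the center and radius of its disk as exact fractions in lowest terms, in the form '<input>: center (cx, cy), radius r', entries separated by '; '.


a1: center (0, 1/21), radius 1/420; a2: center (0, 1/28), radius 1/420; a3: center (-1/4, 1/4), radius 1/9; a4: center (1/24, 1/24), radius 1/60; a5: center (1/24, -1/24), radius 1/72

Affine substitution under gamma: radii multiply and a-centers shift.
input a4: applying the 2 nested substitutions gives center (1/24, 1/24), radius 1/60
input a5: applying the 2 nested substitutions gives center (1/24, -1/24), radius 1/72
input a1: applying the 3 nested substitutions gives center (0, 1/21), radius 1/420
input a2: applying the 3 nested substitutions gives center (0, 1/28), radius 1/420
input a3: applying the 1 nested substitution gives center (-1/4, 1/4), radius 1/9
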